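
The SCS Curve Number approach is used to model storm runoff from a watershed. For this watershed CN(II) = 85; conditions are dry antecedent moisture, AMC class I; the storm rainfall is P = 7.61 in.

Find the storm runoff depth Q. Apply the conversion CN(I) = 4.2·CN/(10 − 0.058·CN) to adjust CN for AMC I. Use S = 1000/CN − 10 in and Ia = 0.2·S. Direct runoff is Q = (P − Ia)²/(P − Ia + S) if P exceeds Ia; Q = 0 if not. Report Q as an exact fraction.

Adjust CN=85 to AMC I: 4.2·85/(10 − 0.058·85) → 357 ÷ (507/100) = 11900/169 ≈ 70.414
Retention S: 1000/CN − 10 with CN=70.414 → S = 500/119 ≈ 4.202 in
Initial abstraction Ia = S/5 = (500/119)/5 = 100/119 ≈ 0.840 in
Since P=7.610 > Ia=0.840: effective rainfall P−Ia = 80559/11900 in
Runoff Q = (P−Ia)²/(P−Ia+S) = (6.770)²/(6.770+4.202) = 6489752481/1553652100 ≈ 4.177 in

Q = 6489752481/1553652100 in ≈ 4.177 in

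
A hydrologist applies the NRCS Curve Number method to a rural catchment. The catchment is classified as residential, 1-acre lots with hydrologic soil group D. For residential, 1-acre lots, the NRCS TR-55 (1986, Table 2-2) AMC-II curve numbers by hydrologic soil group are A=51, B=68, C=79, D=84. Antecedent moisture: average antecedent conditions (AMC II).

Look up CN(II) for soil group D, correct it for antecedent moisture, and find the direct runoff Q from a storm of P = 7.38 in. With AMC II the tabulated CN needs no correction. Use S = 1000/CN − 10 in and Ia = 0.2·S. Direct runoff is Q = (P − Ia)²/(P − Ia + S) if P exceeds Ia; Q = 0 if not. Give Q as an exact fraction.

Q = 54007801/9816450 in ≈ 5.502 in

NRCS table: residential, 1-acre lots, soil group D → CN(II) = 84
CN(II) = 84; AMC II needs no correction.
S = 1000/84 − 10 = 40/21 in ≈ 1.905 in
Initial abstraction Ia = S/5 = (40/21)/5 = 8/21 ≈ 0.381 in
Excess rainfall: 7.380 − 0.381 = 6.999 in; P > Ia so Q > 0
Runoff Q = (P−Ia)²/(P−Ia+S) = (6.999)²/(6.999+1.905) = 54007801/9816450 ≈ 5.502 in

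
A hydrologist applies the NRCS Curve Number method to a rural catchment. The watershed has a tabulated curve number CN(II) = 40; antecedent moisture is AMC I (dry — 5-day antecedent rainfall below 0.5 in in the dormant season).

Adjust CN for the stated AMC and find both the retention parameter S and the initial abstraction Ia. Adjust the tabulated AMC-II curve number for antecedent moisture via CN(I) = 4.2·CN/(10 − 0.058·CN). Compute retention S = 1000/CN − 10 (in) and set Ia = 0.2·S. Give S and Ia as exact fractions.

S = 250/7 in ≈ 35.714 in; Ia = 50/7 in ≈ 7.143 in

CN(I) from CN(II)=40: (4.2·40)/(10 − 0.058·40) = 175/8 ≈ 21.875
Retention S: 1000/CN − 10 with CN=21.875 → S = 250/7 ≈ 35.714 in
Ia = 0.2S: 0.2·35.714 = 7.143 in (exactly 50/7)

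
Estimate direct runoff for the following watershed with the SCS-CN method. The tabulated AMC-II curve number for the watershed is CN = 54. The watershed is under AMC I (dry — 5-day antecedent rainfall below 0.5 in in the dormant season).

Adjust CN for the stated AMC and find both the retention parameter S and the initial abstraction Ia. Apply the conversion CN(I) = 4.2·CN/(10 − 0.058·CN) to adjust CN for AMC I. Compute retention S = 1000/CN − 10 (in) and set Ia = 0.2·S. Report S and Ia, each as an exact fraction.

S = 11500/567 in ≈ 20.282 in; Ia = 2300/567 in ≈ 4.056 in

Adjust CN=54 to AMC I: 4.2·54/(10 − 0.058·54) → (1134/5) ÷ (1717/250) = 56700/1717 ≈ 33.023
Max retention: S = 1000/(56700/1717) − 10 = 11500/567 in (≈ 20.282 in)
Initial abstraction Ia = S/5 = (11500/567)/5 = 2300/567 ≈ 4.056 in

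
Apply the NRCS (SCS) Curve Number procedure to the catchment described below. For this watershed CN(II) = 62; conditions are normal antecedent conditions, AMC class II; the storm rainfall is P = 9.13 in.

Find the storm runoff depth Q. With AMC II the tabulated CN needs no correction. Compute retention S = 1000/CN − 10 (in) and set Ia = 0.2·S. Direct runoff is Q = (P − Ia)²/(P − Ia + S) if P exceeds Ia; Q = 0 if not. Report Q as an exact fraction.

AMC II — tabulated CN = 62 applies directly.
S = 1000/62 − 10 = 190/31 in ≈ 6.129 in
Ia = 0.2·(190/31) = 38/31 in ≈ 1.226 in
Since P=9.130 > Ia=1.226: effective rainfall P−Ia = 24503/3100 in
Q: (24503/3100)² ÷ (43503/3100) = 600397009/134859300 in (≈ 4.452 in)

Q = 600397009/134859300 in ≈ 4.452 in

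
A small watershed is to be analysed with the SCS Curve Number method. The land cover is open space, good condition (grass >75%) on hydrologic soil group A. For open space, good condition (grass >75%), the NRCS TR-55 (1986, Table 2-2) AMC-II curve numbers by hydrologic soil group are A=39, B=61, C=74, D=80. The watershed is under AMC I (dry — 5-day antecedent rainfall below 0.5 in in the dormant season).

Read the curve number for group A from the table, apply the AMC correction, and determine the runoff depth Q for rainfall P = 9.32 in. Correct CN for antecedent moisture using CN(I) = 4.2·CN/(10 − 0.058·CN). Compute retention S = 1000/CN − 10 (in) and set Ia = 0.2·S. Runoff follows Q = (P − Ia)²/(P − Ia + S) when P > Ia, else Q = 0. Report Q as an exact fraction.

Q = 1468958929/16396932825 in ≈ 0.090 in

NRCS table: open space, good condition (grass >75%), soil group A → CN(II) = 39
Dry (AMC I): CN(I) = 4.2·39/(10 − 0.058·39) = (819/5)/(3869/500) = 81900/3869 ≈ 21.168
Max retention: S = 1000/(81900/3869) − 10 = 30500/819 in (≈ 37.241 in)
Initial abstraction Ia = S/5 = (30500/819)/5 = 6100/819 ≈ 7.448 in
Since P=9.320 > Ia=7.448: effective rainfall P−Ia = 38327/20475 in
Q = (38327/20475)²/((38327/20475) + 30500/819) = (1468958929/419225625)/(800827/20475) = 1468958929/16396932825 in ≈ 0.090 in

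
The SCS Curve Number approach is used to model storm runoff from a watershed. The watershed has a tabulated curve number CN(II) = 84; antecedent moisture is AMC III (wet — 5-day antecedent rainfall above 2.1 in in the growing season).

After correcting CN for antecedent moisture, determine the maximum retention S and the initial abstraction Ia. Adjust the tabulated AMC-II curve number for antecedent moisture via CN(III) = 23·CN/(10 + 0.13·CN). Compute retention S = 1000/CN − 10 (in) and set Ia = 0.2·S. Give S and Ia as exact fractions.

S = 400/483 in ≈ 0.828 in; Ia = 80/483 in ≈ 0.166 in

Wet (AMC III): CN(III) = 23·84/(10 + 0.13·84) = 1932/(523/25) = 48300/523 ≈ 92.352
Max retention: S = 1000/(48300/523) − 10 = 400/483 in (≈ 0.828 in)
Ia = 0.2S: 0.2·0.828 = 0.166 in (exactly 80/483)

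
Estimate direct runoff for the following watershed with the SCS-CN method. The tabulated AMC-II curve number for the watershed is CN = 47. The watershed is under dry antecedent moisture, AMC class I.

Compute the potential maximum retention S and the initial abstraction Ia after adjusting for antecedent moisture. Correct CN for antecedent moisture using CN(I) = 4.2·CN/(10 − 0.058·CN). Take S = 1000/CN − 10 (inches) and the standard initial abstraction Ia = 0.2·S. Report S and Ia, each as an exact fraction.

Dry (AMC I): CN(I) = 4.2·47/(10 − 0.058·47) = (987/5)/(3637/500) = 98700/3637 ≈ 27.138
Retention S: 1000/CN − 10 with CN=27.138 → S = 26500/987 ≈ 26.849 in
Ia = 0.2·(26500/987) = 5300/987 in ≈ 5.370 in

S = 26500/987 in ≈ 26.849 in; Ia = 5300/987 in ≈ 5.370 in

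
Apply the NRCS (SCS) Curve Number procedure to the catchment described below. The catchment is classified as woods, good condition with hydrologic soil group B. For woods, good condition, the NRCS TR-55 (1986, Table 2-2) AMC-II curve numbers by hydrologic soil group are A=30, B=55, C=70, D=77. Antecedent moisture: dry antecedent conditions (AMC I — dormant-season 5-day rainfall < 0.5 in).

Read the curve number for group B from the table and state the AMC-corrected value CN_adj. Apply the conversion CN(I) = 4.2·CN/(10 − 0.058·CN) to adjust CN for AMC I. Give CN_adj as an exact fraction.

NRCS table: woods, good condition, soil group B → CN(II) = 55
CN(I) from CN(II)=55: (4.2·55)/(10 − 0.058·55) = 7700/227 ≈ 33.921

CN_adj = 7700/227 ≈ 33.921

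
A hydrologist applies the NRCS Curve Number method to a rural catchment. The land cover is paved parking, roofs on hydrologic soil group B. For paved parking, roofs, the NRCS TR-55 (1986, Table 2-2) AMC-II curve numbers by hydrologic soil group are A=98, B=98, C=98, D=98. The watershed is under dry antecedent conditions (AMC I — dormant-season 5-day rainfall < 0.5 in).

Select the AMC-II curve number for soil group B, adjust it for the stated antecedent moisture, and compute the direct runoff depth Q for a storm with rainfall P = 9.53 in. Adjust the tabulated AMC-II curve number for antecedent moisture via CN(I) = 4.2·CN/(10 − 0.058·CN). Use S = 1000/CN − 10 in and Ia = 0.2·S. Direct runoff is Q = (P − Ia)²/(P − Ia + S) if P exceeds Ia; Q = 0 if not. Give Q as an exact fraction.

NRCS table: paved parking, roofs, soil group B → CN(II) = 98
Dry (AMC I): CN(I) = 4.2·98/(10 − 0.058·98) = (2058/5)/(1079/250) = 102900/1079 ≈ 95.366
S = 1000/(102900/1079) − 10 = 500/1029 in ≈ 0.486 in
Ia = 0.2S: 0.2·0.486 = 0.097 in (exactly 100/1029)
Excess rainfall: 9.530 − 0.097 = 9.433 in; P > Ia so Q > 0
Q: (970637/102900)² ÷ (1020637/102900) = 942136185769/105023547300 in (≈ 8.971 in)

Q = 942136185769/105023547300 in ≈ 8.971 in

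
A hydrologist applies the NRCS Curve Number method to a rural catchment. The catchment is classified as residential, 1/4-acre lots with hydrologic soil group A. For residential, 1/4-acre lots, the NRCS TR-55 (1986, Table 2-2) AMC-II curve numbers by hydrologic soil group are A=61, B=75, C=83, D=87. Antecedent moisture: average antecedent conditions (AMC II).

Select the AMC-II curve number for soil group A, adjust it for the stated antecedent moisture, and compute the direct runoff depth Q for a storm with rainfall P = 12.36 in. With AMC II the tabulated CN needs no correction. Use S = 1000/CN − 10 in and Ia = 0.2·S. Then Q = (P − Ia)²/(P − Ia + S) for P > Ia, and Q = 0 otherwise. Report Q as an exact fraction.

Q = 31730689/4515525 in ≈ 7.027 in

NRCS table: residential, 1/4-acre lots, soil group A → CN(II) = 61
AMC II — tabulated CN = 61 applies directly.
Retention S: 1000/CN − 10 with CN=61.000 → S = 390/61 ≈ 6.393 in
Ia = 0.2S: 0.2·6.393 = 1.279 in (exactly 78/61)
P − Ia = 12.360 − 1.279 = 16899/1525 ≈ 11.081 in (> 0, runoff occurs)
Q: (16899/1525)² ÷ (26649/1525) = 31730689/4515525 in (≈ 7.027 in)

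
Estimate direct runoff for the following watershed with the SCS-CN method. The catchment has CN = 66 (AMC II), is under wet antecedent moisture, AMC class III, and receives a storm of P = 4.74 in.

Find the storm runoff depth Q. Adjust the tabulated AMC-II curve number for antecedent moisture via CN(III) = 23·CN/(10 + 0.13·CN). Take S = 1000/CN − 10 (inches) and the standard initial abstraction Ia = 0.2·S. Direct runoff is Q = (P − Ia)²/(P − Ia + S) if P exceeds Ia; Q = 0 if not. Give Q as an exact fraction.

Q = 26530871689/9407159850 in ≈ 2.820 in

Wet (AMC III): CN(III) = 23·66/(10 + 0.13·66) = 1518/(929/50) = 75900/929 ≈ 81.701
Max retention: S = 1000/(75900/929) − 10 = 1700/759 in (≈ 2.240 in)
Initial abstraction Ia = S/5 = (1700/759)/5 = 340/759 ≈ 0.448 in
Since P=4.740 > Ia=0.448: effective rainfall P−Ia = 162883/37950 in
Q: (162883/37950)² ÷ (247883/37950) = 26530871689/9407159850 in (≈ 2.820 in)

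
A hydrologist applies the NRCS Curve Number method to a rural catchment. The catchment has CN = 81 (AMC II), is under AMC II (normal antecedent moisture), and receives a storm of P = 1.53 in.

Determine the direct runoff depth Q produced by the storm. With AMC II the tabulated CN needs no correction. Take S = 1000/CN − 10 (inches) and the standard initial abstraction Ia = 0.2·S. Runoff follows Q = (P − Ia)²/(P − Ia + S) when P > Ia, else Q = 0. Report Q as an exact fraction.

Q = 73839649/223503300 in ≈ 0.330 in

CN(II) = 81; AMC II needs no correction.
Max retention: S = 1000/81 − 10 = 190/81 in (≈ 2.346 in)
Ia = 0.2S: 0.2·2.346 = 0.469 in (exactly 38/81)
Excess rainfall: 1.530 − 0.469 = 1.061 in; P > Ia so Q > 0
Q = (8593/8100)²/((8593/8100) + 190/81) = (73839649/65610000)/(27593/8100) = 73839649/223503300 in ≈ 0.330 in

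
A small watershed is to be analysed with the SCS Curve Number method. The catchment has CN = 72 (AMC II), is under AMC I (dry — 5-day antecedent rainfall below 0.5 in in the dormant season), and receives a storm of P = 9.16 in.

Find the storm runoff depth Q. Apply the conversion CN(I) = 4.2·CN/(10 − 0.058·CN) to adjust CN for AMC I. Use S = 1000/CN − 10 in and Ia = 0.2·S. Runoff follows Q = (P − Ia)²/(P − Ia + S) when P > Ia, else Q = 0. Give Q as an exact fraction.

Q = 24334489/7548525 in ≈ 3.224 in

Dry (AMC I): CN(I) = 4.2·72/(10 − 0.058·72) = (1512/5)/(728/125) = 675/13 ≈ 51.923
S = 1000/(675/13) − 10 = 250/27 in ≈ 9.259 in
Ia = 0.2S: 0.2·9.259 = 1.852 in (exactly 50/27)
Excess rainfall: 9.160 − 1.852 = 7.308 in; P > Ia so Q > 0
Runoff Q = (P−Ia)²/(P−Ia+S) = (7.308)²/(7.308+9.259) = 24334489/7548525 ≈ 3.224 in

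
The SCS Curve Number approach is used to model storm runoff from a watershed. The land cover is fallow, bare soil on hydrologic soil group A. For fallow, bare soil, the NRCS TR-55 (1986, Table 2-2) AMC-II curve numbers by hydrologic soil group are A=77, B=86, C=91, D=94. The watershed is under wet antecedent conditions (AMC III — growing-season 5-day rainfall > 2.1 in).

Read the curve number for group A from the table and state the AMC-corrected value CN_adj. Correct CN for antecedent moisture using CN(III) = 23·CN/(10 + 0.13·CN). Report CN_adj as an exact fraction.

NRCS table: fallow, bare soil, soil group A → CN(II) = 77
Wet (AMC III): CN(III) = 23·77/(10 + 0.13·77) = 1771/(2001/100) = 7700/87 ≈ 88.506

CN_adj = 7700/87 ≈ 88.506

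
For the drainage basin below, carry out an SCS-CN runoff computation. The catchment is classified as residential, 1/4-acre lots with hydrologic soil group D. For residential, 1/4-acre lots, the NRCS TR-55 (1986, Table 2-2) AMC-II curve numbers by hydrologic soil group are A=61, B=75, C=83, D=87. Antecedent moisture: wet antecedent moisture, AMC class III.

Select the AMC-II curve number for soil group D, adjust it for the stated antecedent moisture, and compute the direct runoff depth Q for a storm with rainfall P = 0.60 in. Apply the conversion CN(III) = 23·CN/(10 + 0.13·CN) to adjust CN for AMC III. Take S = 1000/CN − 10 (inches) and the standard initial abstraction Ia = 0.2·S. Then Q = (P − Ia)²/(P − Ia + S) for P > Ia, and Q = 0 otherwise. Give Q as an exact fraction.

Q = 22118209/112086015 in ≈ 0.197 in

NRCS table: residential, 1/4-acre lots, soil group D → CN(II) = 87
CN(III) from CN(II)=87: (23·87)/(10 + 0.13·87) = 200100/2131 ≈ 93.900
Max retention: S = 1000/(200100/2131) − 10 = 1300/2001 in (≈ 0.650 in)
Ia = 0.2S: 0.2·0.650 = 0.130 in (exactly 260/2001)
Excess rainfall: 0.600 − 0.130 = 0.470 in; P > Ia so Q > 0
Runoff Q = (P−Ia)²/(P−Ia+S) = (0.470)²/(0.470+0.650) = 22118209/112086015 ≈ 0.197 in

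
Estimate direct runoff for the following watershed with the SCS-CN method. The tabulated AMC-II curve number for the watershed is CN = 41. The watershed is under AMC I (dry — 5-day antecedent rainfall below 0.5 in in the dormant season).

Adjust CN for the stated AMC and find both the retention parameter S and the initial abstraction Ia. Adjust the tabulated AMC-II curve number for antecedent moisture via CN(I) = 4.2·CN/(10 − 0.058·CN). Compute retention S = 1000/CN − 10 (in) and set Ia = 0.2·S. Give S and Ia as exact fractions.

Dry (AMC I): CN(I) = 4.2·41/(10 − 0.058·41) = (861/5)/(3811/500) = 86100/3811 ≈ 22.592
Max retention: S = 1000/(86100/3811) − 10 = 29500/861 in (≈ 34.262 in)
Initial abstraction Ia = S/5 = (29500/861)/5 = 5900/861 ≈ 6.852 in

S = 29500/861 in ≈ 34.262 in; Ia = 5900/861 in ≈ 6.852 in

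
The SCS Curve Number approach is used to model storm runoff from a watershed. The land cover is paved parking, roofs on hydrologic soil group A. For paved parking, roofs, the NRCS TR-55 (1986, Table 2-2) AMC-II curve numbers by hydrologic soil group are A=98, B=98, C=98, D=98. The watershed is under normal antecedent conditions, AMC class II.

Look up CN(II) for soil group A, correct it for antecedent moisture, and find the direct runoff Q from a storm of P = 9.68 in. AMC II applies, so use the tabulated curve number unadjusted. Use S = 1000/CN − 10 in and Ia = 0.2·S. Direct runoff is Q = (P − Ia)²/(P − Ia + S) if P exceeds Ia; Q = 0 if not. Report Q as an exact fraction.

NRCS table: paved parking, roofs, soil group A → CN(II) = 98
CN(II) = 98; AMC II needs no correction.
Max retention: S = 1000/98 − 10 = 10/49 in (≈ 0.204 in)
Initial abstraction Ia = S/5 = (10/49)/5 = 2/49 ≈ 0.041 in
Since P=9.680 > Ia=0.041: effective rainfall P−Ia = 11808/1225 in
Q: (11808/1225)² ÷ (12058/1225) = 69714432/7385525 in (≈ 9.439 in)

Q = 69714432/7385525 in ≈ 9.439 in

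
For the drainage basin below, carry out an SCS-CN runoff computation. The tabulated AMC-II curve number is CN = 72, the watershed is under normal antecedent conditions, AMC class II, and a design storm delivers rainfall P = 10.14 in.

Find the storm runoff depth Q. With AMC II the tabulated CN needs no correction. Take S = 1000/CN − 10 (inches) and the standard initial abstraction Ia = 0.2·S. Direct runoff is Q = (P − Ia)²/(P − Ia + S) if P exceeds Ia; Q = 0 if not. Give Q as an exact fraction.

AMC II — tabulated CN = 72 applies directly.
Retention S: 1000/CN − 10 with CN=72.000 → S = 35/9 ≈ 3.889 in
Ia = 0.2·(35/9) = 7/9 in ≈ 0.778 in
Excess rainfall: 10.140 − 0.778 = 9.362 in; P > Ia so Q > 0
Runoff Q = (P−Ia)²/(P−Ia+S) = (9.362)²/(9.362+3.889) = 17749369/2683350 ≈ 6.615 in

Q = 17749369/2683350 in ≈ 6.615 in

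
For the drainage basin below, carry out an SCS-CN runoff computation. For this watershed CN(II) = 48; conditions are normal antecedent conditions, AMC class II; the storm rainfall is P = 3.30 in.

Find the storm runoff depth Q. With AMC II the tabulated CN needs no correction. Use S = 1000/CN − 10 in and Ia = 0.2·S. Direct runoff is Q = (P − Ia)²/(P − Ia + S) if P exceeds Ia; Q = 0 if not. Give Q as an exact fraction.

Q = 578/5385 in ≈ 0.107 in

AMC II — tabulated CN = 48 applies directly.
S = 1000/48 − 10 = 65/6 in ≈ 10.833 in
Initial abstraction Ia = S/5 = (65/6)/5 = 13/6 ≈ 2.167 in
Since P=3.300 > Ia=2.167: effective rainfall P−Ia = 17/15 in
Q = (17/15)²/((17/15) + 65/6) = (289/225)/(359/30) = 578/5385 in ≈ 0.107 in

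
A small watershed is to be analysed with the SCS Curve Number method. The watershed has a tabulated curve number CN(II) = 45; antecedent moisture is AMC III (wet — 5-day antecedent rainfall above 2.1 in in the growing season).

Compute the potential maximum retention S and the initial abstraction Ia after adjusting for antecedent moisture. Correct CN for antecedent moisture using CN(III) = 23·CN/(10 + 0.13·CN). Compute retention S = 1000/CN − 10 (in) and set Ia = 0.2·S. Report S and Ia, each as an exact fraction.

CN(III) from CN(II)=45: (23·45)/(10 + 0.13·45) = 20700/317 ≈ 65.300
Max retention: S = 1000/(20700/317) − 10 = 1100/207 in (≈ 5.314 in)
Ia = 0.2S: 0.2·5.314 = 1.063 in (exactly 220/207)

S = 1100/207 in ≈ 5.314 in; Ia = 220/207 in ≈ 1.063 in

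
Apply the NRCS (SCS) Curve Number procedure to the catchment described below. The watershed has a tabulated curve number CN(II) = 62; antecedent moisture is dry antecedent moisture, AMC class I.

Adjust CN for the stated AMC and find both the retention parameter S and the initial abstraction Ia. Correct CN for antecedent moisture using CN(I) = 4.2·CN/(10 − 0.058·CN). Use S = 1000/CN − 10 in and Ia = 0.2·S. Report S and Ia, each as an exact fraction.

S = 9500/651 in ≈ 14.593 in; Ia = 1900/651 in ≈ 2.919 in

CN(I) from CN(II)=62: (4.2·62)/(10 − 0.058·62) = 65100/1601 ≈ 40.662
S = 1000/(65100/1601) − 10 = 9500/651 in ≈ 14.593 in
Ia = 0.2S: 0.2·14.593 = 2.919 in (exactly 1900/651)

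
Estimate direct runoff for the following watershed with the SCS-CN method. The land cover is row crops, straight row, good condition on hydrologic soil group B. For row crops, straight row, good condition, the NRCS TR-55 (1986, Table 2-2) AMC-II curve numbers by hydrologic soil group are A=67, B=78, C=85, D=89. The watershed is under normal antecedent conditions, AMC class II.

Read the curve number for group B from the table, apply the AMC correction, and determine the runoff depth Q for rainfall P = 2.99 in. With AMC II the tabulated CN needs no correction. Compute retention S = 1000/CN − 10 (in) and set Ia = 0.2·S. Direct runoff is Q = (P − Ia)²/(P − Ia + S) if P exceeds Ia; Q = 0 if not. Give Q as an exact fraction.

Q = 89510521/79797900 in ≈ 1.122 in

NRCS table: row crops, straight row, good condition, soil group B → CN(II) = 78
AMC II — tabulated CN = 78 applies directly.
Max retention: S = 1000/78 − 10 = 110/39 in (≈ 2.821 in)
Ia = 0.2S: 0.2·2.821 = 0.564 in (exactly 22/39)
Since P=2.990 > Ia=0.564: effective rainfall P−Ia = 9461/3900 in
Q: (9461/3900)² ÷ (20461/3900) = 89510521/79797900 in (≈ 1.122 in)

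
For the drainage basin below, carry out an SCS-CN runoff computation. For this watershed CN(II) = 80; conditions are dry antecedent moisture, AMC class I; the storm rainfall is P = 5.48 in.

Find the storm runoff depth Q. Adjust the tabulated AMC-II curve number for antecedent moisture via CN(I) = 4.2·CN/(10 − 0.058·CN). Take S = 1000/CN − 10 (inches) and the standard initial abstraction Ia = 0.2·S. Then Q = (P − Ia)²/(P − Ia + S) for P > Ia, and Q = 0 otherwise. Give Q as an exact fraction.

Q = 5071504/2822925 in ≈ 1.797 in

CN(I) from CN(II)=80: (4.2·80)/(10 − 0.058·80) = 4200/67 ≈ 62.687
Retention S: 1000/CN − 10 with CN=62.687 → S = 125/21 ≈ 5.952 in
Ia = 0.2S: 0.2·5.952 = 1.190 in (exactly 25/21)
Excess rainfall: 5.480 − 1.190 = 4.290 in; P > Ia so Q > 0
Q = (2252/525)²/((2252/525) + 125/21) = (5071504/275625)/(5377/525) = 5071504/2822925 in ≈ 1.797 in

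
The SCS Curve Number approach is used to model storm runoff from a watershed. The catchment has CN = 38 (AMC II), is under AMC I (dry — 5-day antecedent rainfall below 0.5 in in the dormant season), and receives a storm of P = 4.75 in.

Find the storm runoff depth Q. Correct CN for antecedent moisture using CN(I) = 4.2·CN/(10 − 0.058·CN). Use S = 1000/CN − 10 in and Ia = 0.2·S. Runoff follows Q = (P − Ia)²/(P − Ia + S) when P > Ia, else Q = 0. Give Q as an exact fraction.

Adjust CN=38 to AMC I: 4.2·38/(10 − 0.058·38) → (798/5) ÷ (1949/250) = 39900/1949 ≈ 20.472
Max retention: S = 1000/(39900/1949) − 10 = 15500/399 in (≈ 38.847 in)
Ia = 0.2·(15500/399) = 3100/399 in ≈ 7.769 in
P = 4.750 ≤ Ia = 7.769 in: entire storm abstracted, Q = 0.

Q = 0 in ≈ 0.000 in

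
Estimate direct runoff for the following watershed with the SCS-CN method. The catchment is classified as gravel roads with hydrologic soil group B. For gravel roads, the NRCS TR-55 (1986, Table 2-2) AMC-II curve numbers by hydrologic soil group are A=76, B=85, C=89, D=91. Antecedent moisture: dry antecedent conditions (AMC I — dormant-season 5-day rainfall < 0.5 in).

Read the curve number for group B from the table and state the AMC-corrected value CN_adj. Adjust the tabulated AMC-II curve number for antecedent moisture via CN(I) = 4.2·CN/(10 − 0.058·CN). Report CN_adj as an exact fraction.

NRCS table: gravel roads, soil group B → CN(II) = 85
CN(I) from CN(II)=85: (4.2·85)/(10 − 0.058·85) = 11900/169 ≈ 70.414

CN_adj = 11900/169 ≈ 70.414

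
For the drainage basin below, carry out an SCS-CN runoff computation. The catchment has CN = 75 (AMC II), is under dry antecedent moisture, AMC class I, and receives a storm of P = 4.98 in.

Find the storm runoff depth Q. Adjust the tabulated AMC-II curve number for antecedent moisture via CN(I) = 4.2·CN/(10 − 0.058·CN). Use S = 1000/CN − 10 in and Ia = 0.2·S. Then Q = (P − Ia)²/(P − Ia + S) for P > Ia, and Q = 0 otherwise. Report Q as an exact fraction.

Q = 114211969/112414050 in ≈ 1.016 in

Dry (AMC I): CN(I) = 4.2·75/(10 − 0.058·75) = 315/(113/20) = 6300/113 ≈ 55.752
Max retention: S = 1000/(6300/113) − 10 = 500/63 in (≈ 7.937 in)
Initial abstraction Ia = S/5 = (500/63)/5 = 100/63 ≈ 1.587 in
Excess rainfall: 4.980 − 1.587 = 3.393 in; P > Ia so Q > 0
Runoff Q = (P−Ia)²/(P−Ia+S) = (3.393)²/(3.393+7.937) = 114211969/112414050 ≈ 1.016 in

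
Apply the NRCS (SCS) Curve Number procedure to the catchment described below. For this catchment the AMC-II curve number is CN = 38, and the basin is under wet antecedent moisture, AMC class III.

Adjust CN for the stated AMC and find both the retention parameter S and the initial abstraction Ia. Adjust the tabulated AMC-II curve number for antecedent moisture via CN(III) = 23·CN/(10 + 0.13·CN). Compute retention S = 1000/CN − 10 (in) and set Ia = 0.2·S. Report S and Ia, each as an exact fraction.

Adjust CN=38 to AMC III: 23·38/(10 + 0.13·38) → 874 ÷ (747/50) = 43700/747 ≈ 58.501
Max retention: S = 1000/(43700/747) − 10 = 3100/437 in (≈ 7.094 in)
Ia = 0.2·(3100/437) = 620/437 in ≈ 1.419 in

S = 3100/437 in ≈ 7.094 in; Ia = 620/437 in ≈ 1.419 in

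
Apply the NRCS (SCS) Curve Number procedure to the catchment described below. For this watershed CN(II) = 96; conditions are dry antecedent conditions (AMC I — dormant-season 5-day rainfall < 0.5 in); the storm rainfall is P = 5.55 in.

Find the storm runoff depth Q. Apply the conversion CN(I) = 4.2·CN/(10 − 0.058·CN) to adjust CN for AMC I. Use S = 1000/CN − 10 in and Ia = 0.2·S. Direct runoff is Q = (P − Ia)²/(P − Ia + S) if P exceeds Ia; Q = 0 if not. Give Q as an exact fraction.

Adjust CN=96 to AMC I: 4.2·96/(10 − 0.058·96) → (2016/5) ÷ (554/125) = 25200/277 ≈ 90.975
Retention S: 1000/CN − 10 with CN=90.975 → S = 125/126 ≈ 0.992 in
Ia = 0.2·(125/126) = 25/126 in ≈ 0.198 in
Since P=5.550 > Ia=0.198: effective rainfall P−Ia = 6743/1260 in
Runoff Q = (P−Ia)²/(P−Ia+S) = (5.352)²/(5.352+0.992) = 45468049/10071180 ≈ 4.515 in

Q = 45468049/10071180 in ≈ 4.515 in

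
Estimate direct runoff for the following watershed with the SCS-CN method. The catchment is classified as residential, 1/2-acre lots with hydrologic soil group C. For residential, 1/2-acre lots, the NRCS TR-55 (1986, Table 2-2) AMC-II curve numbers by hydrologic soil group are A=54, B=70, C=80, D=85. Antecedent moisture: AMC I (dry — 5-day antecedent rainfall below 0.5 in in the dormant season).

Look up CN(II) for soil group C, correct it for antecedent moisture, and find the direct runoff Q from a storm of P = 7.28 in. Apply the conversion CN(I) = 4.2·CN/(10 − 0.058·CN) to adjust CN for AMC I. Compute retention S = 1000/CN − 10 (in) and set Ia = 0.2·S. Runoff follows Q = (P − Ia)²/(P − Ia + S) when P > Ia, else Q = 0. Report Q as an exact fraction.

NRCS table: residential, 1/2-acre lots, soil group C → CN(II) = 80
Adjust CN=80 to AMC I: 4.2·80/(10 − 0.058·80) → 336 ÷ (134/25) = 4200/67 ≈ 62.687
S = 1000/(4200/67) − 10 = 125/21 in ≈ 5.952 in
Ia = 0.2·(125/21) = 25/21 in ≈ 1.190 in
Excess rainfall: 7.280 − 1.190 = 6.090 in; P > Ia so Q > 0
Q: (3197/525)² ÷ (6322/525) = 10220809/3319050 in (≈ 3.079 in)

Q = 10220809/3319050 in ≈ 3.079 in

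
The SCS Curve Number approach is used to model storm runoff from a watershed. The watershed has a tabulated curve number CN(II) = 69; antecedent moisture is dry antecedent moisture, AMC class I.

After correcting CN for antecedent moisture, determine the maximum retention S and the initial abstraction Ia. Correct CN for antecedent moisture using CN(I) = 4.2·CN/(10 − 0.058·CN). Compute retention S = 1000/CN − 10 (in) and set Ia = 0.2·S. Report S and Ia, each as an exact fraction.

S = 15500/1449 in ≈ 10.697 in; Ia = 3100/1449 in ≈ 2.139 in

CN(I) from CN(II)=69: (4.2·69)/(10 − 0.058·69) = 144900/2999 ≈ 48.316
Retention S: 1000/CN − 10 with CN=48.316 → S = 15500/1449 ≈ 10.697 in
Initial abstraction Ia = S/5 = (15500/1449)/5 = 3100/1449 ≈ 2.139 in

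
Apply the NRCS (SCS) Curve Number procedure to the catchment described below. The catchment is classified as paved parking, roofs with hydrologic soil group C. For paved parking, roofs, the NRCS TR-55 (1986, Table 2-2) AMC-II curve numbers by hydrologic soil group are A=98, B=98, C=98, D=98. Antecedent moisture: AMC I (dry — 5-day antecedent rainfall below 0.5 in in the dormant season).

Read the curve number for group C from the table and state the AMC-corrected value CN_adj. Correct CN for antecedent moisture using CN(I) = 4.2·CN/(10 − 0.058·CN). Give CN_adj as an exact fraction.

CN_adj = 102900/1079 ≈ 95.366

NRCS table: paved parking, roofs, soil group C → CN(II) = 98
CN(I) from CN(II)=98: (4.2·98)/(10 − 0.058·98) = 102900/1079 ≈ 95.366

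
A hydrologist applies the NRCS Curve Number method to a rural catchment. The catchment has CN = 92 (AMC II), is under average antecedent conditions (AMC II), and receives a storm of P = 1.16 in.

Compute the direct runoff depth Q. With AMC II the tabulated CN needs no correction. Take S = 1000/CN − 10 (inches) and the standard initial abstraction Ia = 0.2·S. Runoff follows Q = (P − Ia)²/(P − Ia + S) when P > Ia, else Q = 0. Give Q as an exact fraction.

Q = 321489/613525 in ≈ 0.524 in

CN(II) = 92; AMC II needs no correction.
S = 1000/92 − 10 = 20/23 in ≈ 0.870 in
Ia = 0.2·(20/23) = 4/23 in ≈ 0.174 in
Since P=1.160 > Ia=0.174: effective rainfall P−Ia = 567/575 in
Q = (567/575)²/((567/575) + 20/23) = (321489/330625)/(1067/575) = 321489/613525 in ≈ 0.524 in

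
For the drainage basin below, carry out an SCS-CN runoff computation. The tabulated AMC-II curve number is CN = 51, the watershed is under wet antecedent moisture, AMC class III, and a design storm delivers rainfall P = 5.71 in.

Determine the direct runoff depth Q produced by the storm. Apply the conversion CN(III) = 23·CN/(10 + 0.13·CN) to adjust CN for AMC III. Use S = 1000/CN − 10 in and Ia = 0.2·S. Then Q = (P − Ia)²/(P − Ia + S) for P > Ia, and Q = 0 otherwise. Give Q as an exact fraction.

CN(III) from CN(II)=51: (23·51)/(10 + 0.13·51) = 117300/1663 ≈ 70.535
Max retention: S = 1000/(117300/1663) − 10 = 4900/1173 in (≈ 4.177 in)
Initial abstraction Ia = S/5 = (4900/1173)/5 = 980/1173 ≈ 0.835 in
P − Ia = 5.710 − 0.835 = 571783/117300 ≈ 4.875 in (> 0, runoff occurs)
Q = (571783/117300)²/((571783/117300) + 4900/1173) = (326935799089/13759290000)/(1061783/117300) = 326935799089/124547145900 in ≈ 2.625 in

Q = 326935799089/124547145900 in ≈ 2.625 in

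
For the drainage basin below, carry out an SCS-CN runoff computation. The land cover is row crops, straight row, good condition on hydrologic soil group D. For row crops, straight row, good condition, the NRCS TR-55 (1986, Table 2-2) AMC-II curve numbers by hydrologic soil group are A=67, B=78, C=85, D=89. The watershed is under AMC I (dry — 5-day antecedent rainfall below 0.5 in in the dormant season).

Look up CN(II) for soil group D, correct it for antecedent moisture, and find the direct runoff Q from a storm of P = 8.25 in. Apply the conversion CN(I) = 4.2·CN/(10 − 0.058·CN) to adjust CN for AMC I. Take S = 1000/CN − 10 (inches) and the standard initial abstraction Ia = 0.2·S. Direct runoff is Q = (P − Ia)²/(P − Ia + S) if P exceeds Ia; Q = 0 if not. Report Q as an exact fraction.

NRCS table: row crops, straight row, good condition, soil group D → CN(II) = 89
Dry (AMC I): CN(I) = 4.2·89/(10 − 0.058·89) = (1869/5)/(2419/500) = 186900/2419 ≈ 77.263
Retention S: 1000/CN − 10 with CN=77.263 → S = 5500/1869 ≈ 2.943 in
Ia = 0.2S: 0.2·2.943 = 0.589 in (exactly 1100/1869)
Since P=8.250 > Ia=0.589: effective rainfall P−Ia = 57277/7476 in
Runoff Q = (P−Ia)²/(P−Ia+S) = (7.661)²/(7.661+2.943) = 298241339/53879532 ≈ 5.535 in

Q = 298241339/53879532 in ≈ 5.535 in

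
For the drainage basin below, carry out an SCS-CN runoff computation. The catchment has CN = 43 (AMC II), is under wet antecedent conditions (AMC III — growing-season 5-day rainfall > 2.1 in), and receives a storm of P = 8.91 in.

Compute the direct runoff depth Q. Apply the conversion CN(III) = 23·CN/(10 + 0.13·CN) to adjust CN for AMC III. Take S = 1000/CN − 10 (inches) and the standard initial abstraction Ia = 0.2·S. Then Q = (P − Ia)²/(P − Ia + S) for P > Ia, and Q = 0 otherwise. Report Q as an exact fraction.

Adjust CN=43 to AMC III: 23·43/(10 + 0.13·43) → 989 ÷ (1559/100) = 98900/1559 ≈ 63.438
S = 1000/(98900/1559) − 10 = 5700/989 in ≈ 5.763 in
Ia = 0.2·(5700/989) = 1140/989 in ≈ 1.153 in
P − Ia = 8.910 − 1.153 = 767199/98900 ≈ 7.757 in (> 0, runoff occurs)
Q: (767199/98900)² ÷ (1337199/98900) = 196198101867/44082993700 in (≈ 4.451 in)

Q = 196198101867/44082993700 in ≈ 4.451 in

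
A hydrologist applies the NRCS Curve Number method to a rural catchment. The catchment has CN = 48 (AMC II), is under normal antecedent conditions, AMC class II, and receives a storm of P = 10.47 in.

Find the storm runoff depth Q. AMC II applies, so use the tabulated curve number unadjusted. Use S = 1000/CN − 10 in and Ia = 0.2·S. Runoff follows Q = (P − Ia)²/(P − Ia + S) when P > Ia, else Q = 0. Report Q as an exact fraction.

Q = 6205081/1722300 in ≈ 3.603 in

CN(II) = 48; AMC II needs no correction.
Retention S: 1000/CN − 10 with CN=48.000 → S = 65/6 ≈ 10.833 in
Initial abstraction Ia = S/5 = (65/6)/5 = 13/6 ≈ 2.167 in
Excess rainfall: 10.470 − 2.167 = 8.303 in; P > Ia so Q > 0
Q = (2491/300)²/((2491/300) + 65/6) = (6205081/90000)/(5741/300) = 6205081/1722300 in ≈ 3.603 in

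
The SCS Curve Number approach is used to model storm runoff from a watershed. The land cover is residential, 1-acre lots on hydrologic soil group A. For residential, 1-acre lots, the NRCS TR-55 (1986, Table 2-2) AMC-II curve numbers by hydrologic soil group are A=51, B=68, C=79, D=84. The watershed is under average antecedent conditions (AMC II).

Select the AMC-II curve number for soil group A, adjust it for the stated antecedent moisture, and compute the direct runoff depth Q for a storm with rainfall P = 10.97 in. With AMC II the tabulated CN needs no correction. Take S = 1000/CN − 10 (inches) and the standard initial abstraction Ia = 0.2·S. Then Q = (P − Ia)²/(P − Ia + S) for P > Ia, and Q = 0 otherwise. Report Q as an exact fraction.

NRCS table: residential, 1-acre lots, soil group A → CN(II) = 51
AMC II — tabulated CN = 51 applies directly.
Max retention: S = 1000/51 − 10 = 490/51 in (≈ 9.608 in)
Ia = 0.2S: 0.2·9.608 = 1.922 in (exactly 98/51)
Since P=10.970 > Ia=1.922: effective rainfall P−Ia = 46147/5100 in
Q = (46147/5100)²/((46147/5100) + 490/51) = (2129545609/26010000)/(95147/5100) = 2129545609/485249700 in ≈ 4.389 in

Q = 2129545609/485249700 in ≈ 4.389 in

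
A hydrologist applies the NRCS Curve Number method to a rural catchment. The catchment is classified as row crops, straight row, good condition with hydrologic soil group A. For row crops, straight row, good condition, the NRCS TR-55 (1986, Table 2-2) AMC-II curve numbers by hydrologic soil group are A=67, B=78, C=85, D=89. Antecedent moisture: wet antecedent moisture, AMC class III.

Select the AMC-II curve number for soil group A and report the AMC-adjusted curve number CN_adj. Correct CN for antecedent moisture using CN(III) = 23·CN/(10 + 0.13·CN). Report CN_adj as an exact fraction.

CN_adj = 154100/1871 ≈ 82.362

NRCS table: row crops, straight row, good condition, soil group A → CN(II) = 67
CN(III) from CN(II)=67: (23·67)/(10 + 0.13·67) = 154100/1871 ≈ 82.362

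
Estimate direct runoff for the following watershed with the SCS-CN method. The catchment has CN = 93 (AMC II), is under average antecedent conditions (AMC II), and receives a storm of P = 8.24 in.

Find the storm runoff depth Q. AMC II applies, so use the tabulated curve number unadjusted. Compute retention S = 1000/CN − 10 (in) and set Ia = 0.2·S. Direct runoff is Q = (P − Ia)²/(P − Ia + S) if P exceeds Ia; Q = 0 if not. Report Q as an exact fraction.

Q = 176870432/23898675 in ≈ 7.401 in

CN(II) = 93; AMC II needs no correction.
Retention S: 1000/CN − 10 with CN=93.000 → S = 70/93 ≈ 0.753 in
Ia = 0.2S: 0.2·0.753 = 0.151 in (exactly 14/93)
Since P=8.240 > Ia=0.151: effective rainfall P−Ia = 18808/2325 in
Q = (18808/2325)²/((18808/2325) + 70/93) = (353740864/5405625)/(20558/2325) = 176870432/23898675 in ≈ 7.401 in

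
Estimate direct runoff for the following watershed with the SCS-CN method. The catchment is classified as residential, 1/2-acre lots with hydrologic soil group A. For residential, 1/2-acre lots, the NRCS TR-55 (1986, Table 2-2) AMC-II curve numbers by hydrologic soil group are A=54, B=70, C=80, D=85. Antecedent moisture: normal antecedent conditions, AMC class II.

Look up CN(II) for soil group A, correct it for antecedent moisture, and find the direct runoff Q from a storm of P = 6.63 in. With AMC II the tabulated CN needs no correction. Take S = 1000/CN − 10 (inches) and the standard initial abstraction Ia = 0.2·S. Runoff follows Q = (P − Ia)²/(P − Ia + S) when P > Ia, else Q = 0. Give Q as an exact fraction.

NRCS table: residential, 1/2-acre lots, soil group A → CN(II) = 54
AMC II — tabulated CN = 54 applies directly.
Max retention: S = 1000/54 − 10 = 230/27 in (≈ 8.519 in)
Initial abstraction Ia = S/5 = (230/27)/5 = 46/27 ≈ 1.704 in
P − Ia = 6.630 − 1.704 = 13301/2700 ≈ 4.926 in (> 0, runoff occurs)
Runoff Q = (P−Ia)²/(P−Ia+S) = (4.926)²/(4.926+8.519) = 176916601/98012700 ≈ 1.805 in

Q = 176916601/98012700 in ≈ 1.805 in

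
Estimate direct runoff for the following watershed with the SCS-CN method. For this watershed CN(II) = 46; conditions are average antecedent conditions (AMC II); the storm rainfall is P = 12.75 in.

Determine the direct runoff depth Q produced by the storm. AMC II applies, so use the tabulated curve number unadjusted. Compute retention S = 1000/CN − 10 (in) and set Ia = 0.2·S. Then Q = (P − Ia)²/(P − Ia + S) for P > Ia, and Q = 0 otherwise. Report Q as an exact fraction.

Q = 305283/62468 in ≈ 4.887 in

CN(II) = 46; AMC II needs no correction.
Retention S: 1000/CN − 10 with CN=46.000 → S = 270/23 ≈ 11.739 in
Initial abstraction Ia = S/5 = (270/23)/5 = 54/23 ≈ 2.348 in
Excess rainfall: 12.750 − 2.348 = 10.402 in; P > Ia so Q > 0
Q = (957/92)²/((957/92) + 270/23) = (915849/8464)/(2037/92) = 305283/62468 in ≈ 4.887 in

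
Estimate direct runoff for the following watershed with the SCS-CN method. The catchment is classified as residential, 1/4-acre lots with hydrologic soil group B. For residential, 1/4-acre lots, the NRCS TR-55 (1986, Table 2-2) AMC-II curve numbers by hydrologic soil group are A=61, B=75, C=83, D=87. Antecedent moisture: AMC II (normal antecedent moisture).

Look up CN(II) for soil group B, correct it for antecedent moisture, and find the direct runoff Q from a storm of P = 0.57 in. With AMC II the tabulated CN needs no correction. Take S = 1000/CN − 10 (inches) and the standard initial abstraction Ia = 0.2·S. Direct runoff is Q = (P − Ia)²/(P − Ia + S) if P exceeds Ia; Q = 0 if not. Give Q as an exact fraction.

NRCS table: residential, 1/4-acre lots, soil group B → CN(II) = 75
Average conditions: CN = 75 (no AMC adjustment).
Retention S: 1000/CN − 10 with CN=75.000 → S = 10/3 ≈ 3.333 in
Ia = 0.2S: 0.2·3.333 = 0.667 in (exactly 2/3)
P = 0.570 ≤ Ia = 0.667 in: entire storm abstracted, Q = 0.

Q = 0 in ≈ 0.000 in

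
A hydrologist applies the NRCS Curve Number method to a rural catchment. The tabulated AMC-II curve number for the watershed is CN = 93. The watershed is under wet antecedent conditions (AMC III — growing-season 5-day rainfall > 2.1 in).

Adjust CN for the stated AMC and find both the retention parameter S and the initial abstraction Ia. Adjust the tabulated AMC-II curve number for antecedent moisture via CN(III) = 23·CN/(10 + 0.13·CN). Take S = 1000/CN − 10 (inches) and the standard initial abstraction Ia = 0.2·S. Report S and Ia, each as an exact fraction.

Wet (AMC III): CN(III) = 23·93/(10 + 0.13·93) = 2139/(2209/100) = 213900/2209 ≈ 96.831
Max retention: S = 1000/(213900/2209) − 10 = 700/2139 in (≈ 0.327 in)
Ia = 0.2S: 0.2·0.327 = 0.065 in (exactly 140/2139)

S = 700/2139 in ≈ 0.327 in; Ia = 140/2139 in ≈ 0.065 in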